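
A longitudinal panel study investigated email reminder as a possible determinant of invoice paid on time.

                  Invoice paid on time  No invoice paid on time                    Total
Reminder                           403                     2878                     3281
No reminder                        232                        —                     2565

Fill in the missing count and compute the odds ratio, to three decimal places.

The missing cell is in the unexposed row: 2565 − 232 = 2333.
So a = 403, b = 2878, c = 232, d = 2333.
OR = (a·d)/(b·c) = (403 × 2333) / (2878 × 232) = 940199 / 667696 = 1.40812

1.408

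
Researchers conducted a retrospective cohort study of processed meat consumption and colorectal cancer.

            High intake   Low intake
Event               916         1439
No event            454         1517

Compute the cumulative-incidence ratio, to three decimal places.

Reading the table with exposure as columns: a = 916 (High intake, case), b = 454 (High intake, non-case), c = 1439 (Low intake, case), d = 1517.
Risk in exposed = 916/1370 = 0.66861; risk in unexposed = 1439/2956 = 0.48681.
RR = 0.66861 / 0.48681 = 1.37347
The risk among the exposed is 1.37 times that among the unexposed.

1.373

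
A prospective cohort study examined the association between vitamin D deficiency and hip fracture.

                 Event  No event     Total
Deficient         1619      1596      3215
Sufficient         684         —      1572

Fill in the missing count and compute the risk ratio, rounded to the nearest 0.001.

1.157

The missing cell is in the unexposed row: 1572 − 684 = 888.
So a = 1619, b = 1596, c = 684, d = 888.
RR = [a/(a+b)] / [c/(c+d)] = (1619/3215) / (684/1572) = 0.50358/0.43511 = 1.15734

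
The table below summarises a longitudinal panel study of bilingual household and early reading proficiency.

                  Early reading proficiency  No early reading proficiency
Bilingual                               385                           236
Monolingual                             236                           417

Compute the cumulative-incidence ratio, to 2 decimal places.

Cells: a = 385, b = 236, c = 236, d = 417.
Risk in exposed = 385/621 = 0.61997; risk in unexposed = 236/653 = 0.36141.
RR = 0.61997 / 0.36141 = 1.71542
The risk among the exposed is 1.72 times that among the unexposed.

1.72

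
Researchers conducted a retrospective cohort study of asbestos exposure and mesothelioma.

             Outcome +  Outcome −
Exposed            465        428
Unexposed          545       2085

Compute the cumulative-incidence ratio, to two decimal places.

2.51

Cells: a = 465, b = 428, c = 545, d = 2085.
Risk in exposed = 465/893 = 0.52072; risk in unexposed = 545/2630 = 0.20722.
RR = 0.52072 / 0.20722 = 2.51282
The risk among the exposed is 2.51 times that among the unexposed.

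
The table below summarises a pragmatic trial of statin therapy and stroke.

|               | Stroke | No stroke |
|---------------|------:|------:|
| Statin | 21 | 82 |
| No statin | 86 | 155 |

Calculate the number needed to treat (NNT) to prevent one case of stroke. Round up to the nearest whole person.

7

Risk in treated group = 21/103 = 0.20388; risk in control = 86/241 = 0.35685.
Absolute risk reduction = 0.35685 − 0.20388 = 0.15296
NNT = 1 / ARR = 1 / 0.15296 = 6.538 → round up → 7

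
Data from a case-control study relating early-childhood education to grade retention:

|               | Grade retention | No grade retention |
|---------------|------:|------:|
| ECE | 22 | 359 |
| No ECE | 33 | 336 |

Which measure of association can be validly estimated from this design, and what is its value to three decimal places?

Cells: a = 22, b = 359, c = 33, d = 336.
This is a case-control study: participants were sampled on outcome status, so risks in the source population cannot be estimated directly — relative risk is not valid here. The odds ratio is the appropriate measure.
OR = (a·d)/(b·c) = (22 × 336) / (359 × 33) = 7392 / 11847 = 0.62396

0.624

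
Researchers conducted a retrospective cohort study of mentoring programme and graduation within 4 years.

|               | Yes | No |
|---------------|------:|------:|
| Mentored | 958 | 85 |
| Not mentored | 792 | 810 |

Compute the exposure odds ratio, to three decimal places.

Cells: a = 958, b = 85, c = 792, d = 810.
OR = (a·d)/(b·c) = (958 × 810) / (85 × 792) = 775980 / 67320 = 11.52674
The odds of graduation within 4 years are about 11.53 times as high in the mentored group.

11.527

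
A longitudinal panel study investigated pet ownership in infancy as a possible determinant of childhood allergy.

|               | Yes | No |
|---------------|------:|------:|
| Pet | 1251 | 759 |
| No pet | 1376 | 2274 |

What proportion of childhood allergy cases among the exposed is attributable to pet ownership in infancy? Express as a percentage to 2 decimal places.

39.43

Cells: a = 1251, b = 759, c = 1376, d = 2274.
Risk in exposed = 1251/2010 = 0.62239; risk in unexposed = 1376/3650 = 0.37699.
RR = 0.62239/0.37699 = 1.65096
AR% = (RR − 1)/RR × 100 = (1.65096 − 1)/1.65096 × 100 = 39.4291%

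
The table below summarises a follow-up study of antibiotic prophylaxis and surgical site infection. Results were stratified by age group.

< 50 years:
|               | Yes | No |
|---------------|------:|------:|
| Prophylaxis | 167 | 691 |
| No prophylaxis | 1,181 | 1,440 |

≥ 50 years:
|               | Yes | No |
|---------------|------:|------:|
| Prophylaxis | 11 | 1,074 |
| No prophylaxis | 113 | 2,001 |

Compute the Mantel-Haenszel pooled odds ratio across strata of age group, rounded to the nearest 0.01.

0.28

OR_MH = Σ(aᵢdᵢ/nᵢ) / Σ(bᵢcᵢ/nᵢ), where nᵢ is the stratum total.
Stratum 1 (< 50 years): n = 3479; a·d/n = 167·1440/3479 = 69.1233; b·c/n = 691·1181/3479 = 234.5706
Stratum 2 (≥ 50 years): n = 3199; a·d/n = 11·2001/3199 = 6.8806; b·c/n = 1074·113/3199 = 37.9375
OR_MH = (69.1233 + 6.8806) / (234.5706 + 37.9375) = 76.0039 / 272.5080 = 0.27891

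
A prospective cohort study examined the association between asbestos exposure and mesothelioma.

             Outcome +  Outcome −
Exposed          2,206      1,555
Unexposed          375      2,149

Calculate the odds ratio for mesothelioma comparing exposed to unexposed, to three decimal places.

Cells: a = 2206, b = 1555, c = 375, d = 2149.
OR = (a·d)/(b·c) = (2206 × 2149) / (1555 × 375) = 4740694 / 583125 = 8.12981
The odds of mesothelioma are about 8.13 times as high in the exposed group.

8.130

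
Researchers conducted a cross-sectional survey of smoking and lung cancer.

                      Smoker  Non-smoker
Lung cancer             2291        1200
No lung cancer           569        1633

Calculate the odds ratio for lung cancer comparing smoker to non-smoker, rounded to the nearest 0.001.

Reading the table with exposure as columns: a = 2291 (Smoker, case), b = 569 (Smoker, non-case), c = 1200 (Non-smoker, case), d = 1633.
OR = (a·d)/(b·c) = (2291 × 1633) / (569 × 1200) = 3741203 / 682800 = 5.47921
The odds of lung cancer are about 5.48 times as high in the smoker group.

5.479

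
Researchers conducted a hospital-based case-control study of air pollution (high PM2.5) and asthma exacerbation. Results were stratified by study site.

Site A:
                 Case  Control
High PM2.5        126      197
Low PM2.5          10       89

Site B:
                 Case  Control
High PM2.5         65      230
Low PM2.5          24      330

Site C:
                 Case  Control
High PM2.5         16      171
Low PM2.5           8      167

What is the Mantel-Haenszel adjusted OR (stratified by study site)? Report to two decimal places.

OR_MH = Σ(aᵢdᵢ/nᵢ) / Σ(bᵢcᵢ/nᵢ), where nᵢ is the stratum total.
Stratum 1 (Site A): n = 422; a·d/n = 126·89/422 = 26.5735; b·c/n = 197·10/422 = 4.6682
Stratum 2 (Site B): n = 649; a·d/n = 65·330/649 = 33.0508; b·c/n = 230·24/649 = 8.5054
Stratum 3 (Site C): n = 362; a·d/n = 16·167/362 = 7.3812; b·c/n = 171·8/362 = 3.7790
OR_MH = (26.5735 + 33.0508 + 7.3812) / (4.6682 + 8.5054 + 3.7790) = 67.0055 / 16.9526 = 3.95251

3.95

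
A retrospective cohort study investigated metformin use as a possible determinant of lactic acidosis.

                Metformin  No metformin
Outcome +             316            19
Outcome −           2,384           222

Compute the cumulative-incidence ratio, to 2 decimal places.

1.48

Reading the table with exposure as columns: a = 316 (Metformin, case), b = 2384 (Metformin, non-case), c = 19 (No metformin, case), d = 222.
Risk in exposed = 316/2700 = 0.11704; risk in unexposed = 19/241 = 0.07884.
RR = 0.11704 / 0.07884 = 1.48452
The risk among the exposed is 1.48 times that among the unexposed.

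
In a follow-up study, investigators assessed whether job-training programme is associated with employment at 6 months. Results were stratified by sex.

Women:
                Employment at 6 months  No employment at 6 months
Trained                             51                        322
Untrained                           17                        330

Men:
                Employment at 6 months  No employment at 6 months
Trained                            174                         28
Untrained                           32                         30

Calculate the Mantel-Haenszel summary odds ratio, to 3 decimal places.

OR_MH = Σ(aᵢdᵢ/nᵢ) / Σ(bᵢcᵢ/nᵢ), where nᵢ is the stratum total.
Stratum 1 (Women): n = 720; a·d/n = 51·330/720 = 23.3750; b·c/n = 322·17/720 = 7.6028
Stratum 2 (Men): n = 264; a·d/n = 174·30/264 = 19.7727; b·c/n = 28·32/264 = 3.3939
OR_MH = (23.3750 + 19.7727) / (7.6028 + 3.3939) = 43.1477 / 10.9967 = 3.92369

3.924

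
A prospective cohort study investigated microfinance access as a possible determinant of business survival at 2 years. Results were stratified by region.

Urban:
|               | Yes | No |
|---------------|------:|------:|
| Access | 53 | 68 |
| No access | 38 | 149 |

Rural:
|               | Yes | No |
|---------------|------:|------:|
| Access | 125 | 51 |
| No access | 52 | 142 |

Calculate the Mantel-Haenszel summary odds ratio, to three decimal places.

4.732

OR_MH = Σ(aᵢdᵢ/nᵢ) / Σ(bᵢcᵢ/nᵢ), where nᵢ is the stratum total.
Stratum 1 (Urban): n = 308; a·d/n = 53·149/308 = 25.6396; b·c/n = 68·38/308 = 8.3896
Stratum 2 (Rural): n = 370; a·d/n = 125·142/370 = 47.9730; b·c/n = 51·52/370 = 7.1676
OR_MH = (25.6396 + 47.9730) / (8.3896 + 7.1676) = 73.6126 / 15.5572 = 4.73174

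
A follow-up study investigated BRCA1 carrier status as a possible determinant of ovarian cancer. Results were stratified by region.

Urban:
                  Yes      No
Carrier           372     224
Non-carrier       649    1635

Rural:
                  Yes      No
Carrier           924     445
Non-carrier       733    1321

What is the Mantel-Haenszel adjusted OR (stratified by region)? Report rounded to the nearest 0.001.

3.895

OR_MH = Σ(aᵢdᵢ/nᵢ) / Σ(bᵢcᵢ/nᵢ), where nᵢ is the stratum total.
Stratum 1 (Urban): n = 2880; a·d/n = 372·1635/2880 = 211.1875; b·c/n = 224·649/2880 = 50.4778
Stratum 2 (Rural): n = 3423; a·d/n = 924·1321/3423 = 356.5890; b·c/n = 445·733/3423 = 95.2921
OR_MH = (211.1875 + 356.5890) / (50.4778 + 95.2921) = 567.7765 / 145.7699 = 3.89502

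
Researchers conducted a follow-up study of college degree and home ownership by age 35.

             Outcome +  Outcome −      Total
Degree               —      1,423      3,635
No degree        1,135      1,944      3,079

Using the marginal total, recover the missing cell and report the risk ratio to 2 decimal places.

The missing cell is in the exposed row: 3635 − 1423 = 2212.
So a = 2212, b = 1423, c = 1135, d = 1944.
RR = [a/(a+b)] / [c/(c+d)] = (2212/3635) / (1135/3079) = 0.60853/0.36863 = 1.65080

1.65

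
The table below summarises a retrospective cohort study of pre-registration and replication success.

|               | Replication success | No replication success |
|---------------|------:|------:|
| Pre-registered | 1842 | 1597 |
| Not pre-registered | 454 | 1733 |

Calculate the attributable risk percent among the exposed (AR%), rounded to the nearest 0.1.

61.2

Cells: a = 1842, b = 1597, c = 454, d = 1733.
Risk in exposed = 1842/3439 = 0.53562; risk in unexposed = 454/2187 = 0.20759.
RR = 0.53562/0.20759 = 2.58018
AR% = (RR − 1)/RR × 100 = (2.58018 − 1)/2.58018 × 100 = 61.2430%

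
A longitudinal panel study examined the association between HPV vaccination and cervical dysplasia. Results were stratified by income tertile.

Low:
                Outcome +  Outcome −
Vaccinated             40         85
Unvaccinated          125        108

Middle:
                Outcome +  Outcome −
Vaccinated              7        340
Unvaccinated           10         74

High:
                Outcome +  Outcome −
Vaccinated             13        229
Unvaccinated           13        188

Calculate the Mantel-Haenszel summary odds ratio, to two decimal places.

0.42

OR_MH = Σ(aᵢdᵢ/nᵢ) / Σ(bᵢcᵢ/nᵢ), where nᵢ is the stratum total.
Stratum 1 (Low): n = 358; a·d/n = 40·108/358 = 12.0670; b·c/n = 85·125/358 = 29.6788
Stratum 2 (Middle): n = 431; a·d/n = 7·74/431 = 1.2019; b·c/n = 340·10/431 = 7.8886
Stratum 3 (High): n = 443; a·d/n = 13·188/443 = 5.5169; b·c/n = 229·13/443 = 6.7201
OR_MH = (12.0670 + 1.2019 + 5.5169) / (29.6788 + 7.8886 + 6.7201) = 18.7858 / 44.2875 = 0.42418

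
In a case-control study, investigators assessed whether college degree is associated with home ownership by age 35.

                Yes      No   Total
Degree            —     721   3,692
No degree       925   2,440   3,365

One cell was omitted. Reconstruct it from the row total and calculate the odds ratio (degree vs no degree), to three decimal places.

The missing cell is in the exposed row: 3692 − 721 = 2971.
So a = 2971, b = 721, c = 925, d = 2440.
OR = (a·d)/(b·c) = (2971 × 2440) / (721 × 925) = 7249240 / 666925 = 10.86965

10.870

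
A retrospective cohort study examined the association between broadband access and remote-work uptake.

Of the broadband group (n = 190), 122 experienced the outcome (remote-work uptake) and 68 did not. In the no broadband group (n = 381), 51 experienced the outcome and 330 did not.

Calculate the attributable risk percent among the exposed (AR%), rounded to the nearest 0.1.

79.2

From the description: a = 122, b = 68, c = 51, d = 330.
Risk in exposed = 122/190 = 0.64211; risk in unexposed = 51/381 = 0.13386.
RR = 0.64211/0.13386 = 4.79690
AR% = (RR − 1)/RR × 100 = (4.79690 − 1)/4.79690 × 100 = 79.1532%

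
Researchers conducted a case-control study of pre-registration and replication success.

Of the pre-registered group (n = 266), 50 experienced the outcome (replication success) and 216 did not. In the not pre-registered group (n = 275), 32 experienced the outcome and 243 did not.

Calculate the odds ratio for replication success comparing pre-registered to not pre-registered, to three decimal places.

1.758

From the description: a = 50, b = 216, c = 32, d = 243.
OR = (a·d)/(b·c) = (50 × 243) / (216 × 32) = 12150 / 6912 = 1.75781
The odds of replication success are about 1.76 times as high in the pre-registered group.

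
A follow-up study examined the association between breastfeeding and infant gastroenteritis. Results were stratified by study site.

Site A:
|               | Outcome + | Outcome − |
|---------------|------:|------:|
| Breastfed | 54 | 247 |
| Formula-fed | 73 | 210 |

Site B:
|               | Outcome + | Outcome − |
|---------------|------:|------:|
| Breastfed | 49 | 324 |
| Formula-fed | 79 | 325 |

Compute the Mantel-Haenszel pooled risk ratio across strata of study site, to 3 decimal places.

0.684

RR_MH = Σ(aᵢ·n₀ᵢ/nᵢ) / Σ(cᵢ·n₁ᵢ/nᵢ), with n₁ᵢ = aᵢ+bᵢ (exposed), n₀ᵢ = cᵢ+dᵢ (unexposed), nᵢ = n₁ᵢ+n₀ᵢ.
Stratum 1 (Site A): n₁ = 301, n₀ = 283, n = 584; a·n₀/n = 54·283/584 = 26.1678; c·n₁/n = 73·301/584 = 37.6250
Stratum 2 (Site B): n₁ = 373, n₀ = 404, n = 777; a·n₀/n = 49·404/777 = 25.4775; c·n₁/n = 79·373/777 = 37.9241
RR_MH = (26.1678 + 25.4775) / (37.6250 + 37.9241) = 51.6453 / 75.5491 = 0.68360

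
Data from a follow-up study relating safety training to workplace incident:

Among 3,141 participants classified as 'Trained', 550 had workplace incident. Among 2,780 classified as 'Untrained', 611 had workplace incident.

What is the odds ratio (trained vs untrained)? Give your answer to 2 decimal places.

From the description: a = 550, b = 2591, c = 611, d = 2169.
OR = (a·d)/(b·c) = (550 × 2169) / (2591 × 611) = 1192950 / 1583101 = 0.75355
Exposure is associated with lower odds of workplace incident (OR = 0.75 < 1).

0.75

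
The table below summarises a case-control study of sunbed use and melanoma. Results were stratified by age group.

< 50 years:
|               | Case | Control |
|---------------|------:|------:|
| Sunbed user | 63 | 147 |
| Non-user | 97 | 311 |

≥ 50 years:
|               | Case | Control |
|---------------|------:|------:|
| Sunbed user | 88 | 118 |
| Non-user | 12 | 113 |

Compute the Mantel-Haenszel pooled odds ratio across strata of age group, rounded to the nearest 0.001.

OR_MH = Σ(aᵢdᵢ/nᵢ) / Σ(bᵢcᵢ/nᵢ), where nᵢ is the stratum total.
Stratum 1 (< 50 years): n = 618; a·d/n = 63·311/618 = 31.7039; b·c/n = 147·97/618 = 23.0728
Stratum 2 (≥ 50 years): n = 331; a·d/n = 88·113/331 = 30.0423; b·c/n = 118·12/331 = 4.2779
OR_MH = (31.7039 + 30.0423) / (23.0728 + 4.2779) = 61.7462 / 27.3508 = 2.25757

2.258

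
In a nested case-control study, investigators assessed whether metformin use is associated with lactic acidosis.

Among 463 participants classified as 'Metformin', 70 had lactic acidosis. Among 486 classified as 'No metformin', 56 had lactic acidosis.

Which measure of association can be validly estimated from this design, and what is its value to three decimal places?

From the description: a = 70, b = 393, c = 56, d = 430.
This is a nested case-control study: participants were sampled on outcome status, so risks in the source population cannot be estimated directly — relative risk is not valid here. The odds ratio is the appropriate measure.
OR = (a·d)/(b·c) = (70 × 430) / (393 × 56) = 30100 / 22008 = 1.36768

1.368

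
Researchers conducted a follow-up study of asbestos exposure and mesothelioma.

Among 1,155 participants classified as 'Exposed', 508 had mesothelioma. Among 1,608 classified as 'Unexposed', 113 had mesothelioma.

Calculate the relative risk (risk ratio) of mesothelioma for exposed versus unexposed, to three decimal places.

6.259

From the description: a = 508, b = 647, c = 113, d = 1495.
Risk in exposed = 508/1155 = 0.43983; risk in unexposed = 113/1608 = 0.07027.
RR = 0.43983 / 0.07027 = 6.25877
The risk among the exposed is 6.26 times that among the unexposed.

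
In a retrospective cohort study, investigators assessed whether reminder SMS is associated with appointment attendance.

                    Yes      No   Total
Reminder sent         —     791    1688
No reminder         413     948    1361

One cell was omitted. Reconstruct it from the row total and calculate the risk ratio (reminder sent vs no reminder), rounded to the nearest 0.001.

1.751

The missing cell is in the exposed row: 1688 − 791 = 897.
So a = 897, b = 791, c = 413, d = 948.
RR = [a/(a+b)] / [c/(c+d)] = (897/1688) / (413/1361) = 0.53140/0.30345 = 1.75117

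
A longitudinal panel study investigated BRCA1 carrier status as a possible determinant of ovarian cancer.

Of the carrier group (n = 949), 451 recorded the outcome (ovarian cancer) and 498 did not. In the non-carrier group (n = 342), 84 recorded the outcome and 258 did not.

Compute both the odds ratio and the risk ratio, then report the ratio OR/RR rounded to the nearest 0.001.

From the description: a = 451, b = 498, c = 84, d = 258.
OR = (451·258)/(498·84) = 116358/41832 = 2.78155
Risk in exposed = 451/949 = 0.47524; risk in unexposed = 84/342 = 0.24561; RR = 1.93489
OR/RR = 2.78155 / 1.93489 = 1.43757
The outcome is not rare, so the OR lies further from 1 than the RR.

1.438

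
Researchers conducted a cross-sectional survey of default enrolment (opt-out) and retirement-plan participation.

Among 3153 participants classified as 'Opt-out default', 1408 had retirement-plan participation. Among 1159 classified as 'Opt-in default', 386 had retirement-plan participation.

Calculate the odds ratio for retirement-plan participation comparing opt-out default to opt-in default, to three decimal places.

1.616

From the description: a = 1408, b = 1745, c = 386, d = 773.
OR = (a·d)/(b·c) = (1408 × 773) / (1745 × 386) = 1088384 / 673570 = 1.61584
The odds of retirement-plan participation are about 1.62 times as high in the opt-out default group.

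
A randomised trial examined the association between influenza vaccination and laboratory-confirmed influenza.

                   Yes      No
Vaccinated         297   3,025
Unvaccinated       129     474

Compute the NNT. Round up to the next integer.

Risk in treated group = 297/3322 = 0.08940; risk in control = 129/603 = 0.21393.
Absolute risk reduction = 0.21393 − 0.08940 = 0.12453
NNT = 1 / ARR = 1 / 0.12453 = 8.030 → round up → 9

9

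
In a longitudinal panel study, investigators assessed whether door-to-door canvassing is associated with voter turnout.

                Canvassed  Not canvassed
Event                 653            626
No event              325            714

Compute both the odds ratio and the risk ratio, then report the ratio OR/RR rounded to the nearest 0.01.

1.60

Reading the table with exposure as columns: a = 653 (Canvassed, case), b = 325 (Canvassed, non-case), c = 626 (Not canvassed, case), d = 714.
OR = (653·714)/(325·626) = 466242/203450 = 2.29168
Risk in exposed = 653/978 = 0.66769; risk in unexposed = 626/1340 = 0.46716; RR = 1.42924
OR/RR = 2.29168 / 1.42924 = 1.60343
The outcome is not rare, so the OR lies further from 1 than the RR.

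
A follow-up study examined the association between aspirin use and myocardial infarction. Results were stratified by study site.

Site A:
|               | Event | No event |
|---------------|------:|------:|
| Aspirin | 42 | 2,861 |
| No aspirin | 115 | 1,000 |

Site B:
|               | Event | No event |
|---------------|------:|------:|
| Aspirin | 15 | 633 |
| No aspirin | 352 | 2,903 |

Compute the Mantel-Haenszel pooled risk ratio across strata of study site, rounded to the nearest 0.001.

RR_MH = Σ(aᵢ·n₀ᵢ/nᵢ) / Σ(cᵢ·n₁ᵢ/nᵢ), with n₁ᵢ = aᵢ+bᵢ (exposed), n₀ᵢ = cᵢ+dᵢ (unexposed), nᵢ = n₁ᵢ+n₀ᵢ.
Stratum 1 (Site A): n₁ = 2903, n₀ = 1115, n = 4018; a·n₀/n = 42·1115/4018 = 11.6551; c·n₁/n = 115·2903/4018 = 83.0874
Stratum 2 (Site B): n₁ = 648, n₀ = 3255, n = 3903; a·n₀/n = 15·3255/3903 = 12.5096; c·n₁/n = 352·648/3903 = 58.4412
RR_MH = (11.6551 + 12.5096) / (83.0874 + 58.4412) = 24.1647 / 141.5286 = 0.17074

0.171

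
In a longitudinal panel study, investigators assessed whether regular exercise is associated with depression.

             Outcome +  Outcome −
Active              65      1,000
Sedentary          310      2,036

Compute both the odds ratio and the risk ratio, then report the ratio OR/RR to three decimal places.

Cells: a = 65, b = 1000, c = 310, d = 2036.
OR = (65·2036)/(1000·310) = 132340/310000 = 0.42690
Risk in exposed = 65/1065 = 0.06103; risk in unexposed = 310/2346 = 0.13214; RR = 0.46188
OR/RR = 0.42690 / 0.46188 = 0.92427
The outcome is not rare, so the OR lies further from 1 than the RR.

0.924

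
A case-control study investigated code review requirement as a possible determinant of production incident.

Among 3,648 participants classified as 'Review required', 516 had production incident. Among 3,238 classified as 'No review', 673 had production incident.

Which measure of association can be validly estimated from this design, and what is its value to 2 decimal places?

From the description: a = 516, b = 3132, c = 673, d = 2565.
This is a case-control study: participants were sampled on outcome status, so risks in the source population cannot be estimated directly — relative risk is not valid here. The odds ratio is the appropriate measure.
OR = (a·d)/(b·c) = (516 × 2565) / (3132 × 673) = 1323540 / 2107836 = 0.62791

0.63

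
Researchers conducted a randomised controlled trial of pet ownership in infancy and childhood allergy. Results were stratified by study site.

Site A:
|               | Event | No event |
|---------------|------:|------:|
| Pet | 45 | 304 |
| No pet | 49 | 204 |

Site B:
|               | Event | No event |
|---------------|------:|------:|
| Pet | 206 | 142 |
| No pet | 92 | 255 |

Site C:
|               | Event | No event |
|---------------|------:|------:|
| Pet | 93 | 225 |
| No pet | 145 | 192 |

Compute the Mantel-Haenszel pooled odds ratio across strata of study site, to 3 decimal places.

1.265

OR_MH = Σ(aᵢdᵢ/nᵢ) / Σ(bᵢcᵢ/nᵢ), where nᵢ is the stratum total.
Stratum 1 (Site A): n = 602; a·d/n = 45·204/602 = 15.2492; b·c/n = 304·49/602 = 24.7442
Stratum 2 (Site B): n = 695; a·d/n = 206·255/695 = 75.5827; b·c/n = 142·92/695 = 18.7971
Stratum 3 (Site C): n = 655; a·d/n = 93·192/655 = 27.2611; b·c/n = 225·145/655 = 49.8092
OR_MH = (15.2492 + 75.5827 + 27.2611) / (24.7442 + 18.7971 + 49.8092) = 118.0930 / 93.3505 = 1.26505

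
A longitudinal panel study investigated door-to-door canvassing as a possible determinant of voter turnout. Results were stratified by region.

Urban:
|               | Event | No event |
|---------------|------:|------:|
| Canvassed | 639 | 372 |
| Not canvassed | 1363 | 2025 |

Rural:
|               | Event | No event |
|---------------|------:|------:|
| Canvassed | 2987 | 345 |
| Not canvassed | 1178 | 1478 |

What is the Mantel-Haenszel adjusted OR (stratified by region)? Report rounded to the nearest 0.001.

OR_MH = Σ(aᵢdᵢ/nᵢ) / Σ(bᵢcᵢ/nᵢ), where nᵢ is the stratum total.
Stratum 1 (Urban): n = 4399; a·d/n = 639·2025/4399 = 294.1521; b·c/n = 372·1363/4399 = 115.2617
Stratum 2 (Rural): n = 5988; a·d/n = 2987·1478/5988 = 737.2722; b·c/n = 345·1178/5988 = 67.8707
OR_MH = (294.1521 + 737.2722) / (115.2617 + 67.8707) = 1031.4243 / 183.1324 = 5.63212

5.632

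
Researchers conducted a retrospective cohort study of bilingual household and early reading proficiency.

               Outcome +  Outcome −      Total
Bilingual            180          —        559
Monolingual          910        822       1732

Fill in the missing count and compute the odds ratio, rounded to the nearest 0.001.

0.429

The missing cell is in the exposed row: 559 − 180 = 379.
So a = 180, b = 379, c = 910, d = 822.
OR = (a·d)/(b·c) = (180 × 822) / (379 × 910) = 147960 / 344890 = 0.42901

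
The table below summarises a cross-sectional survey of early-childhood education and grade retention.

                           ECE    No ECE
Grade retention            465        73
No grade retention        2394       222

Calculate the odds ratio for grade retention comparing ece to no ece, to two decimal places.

Reading the table with exposure as columns: a = 465 (ECE, case), b = 2394 (ECE, non-case), c = 73 (No ECE, case), d = 222.
OR = (a·d)/(b·c) = (465 × 222) / (2394 × 73) = 103230 / 174762 = 0.59069
Exposure is associated with lower odds of grade retention (OR = 0.59 < 1).

0.59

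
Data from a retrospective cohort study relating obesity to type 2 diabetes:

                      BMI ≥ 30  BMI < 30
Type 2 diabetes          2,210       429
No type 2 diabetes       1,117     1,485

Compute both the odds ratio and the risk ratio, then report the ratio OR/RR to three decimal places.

Reading the table with exposure as columns: a = 2210 (BMI ≥ 30, case), b = 1117 (BMI ≥ 30, non-case), c = 429 (BMI < 30, case), d = 1485.
OR = (2210·1485)/(1117·429) = 3281850/479193 = 6.84870
Risk in exposed = 2210/3327 = 0.66426; risk in unexposed = 429/1914 = 0.22414; RR = 2.96363
OR/RR = 6.84870 / 2.96363 = 2.31092
The outcome is not rare, so the OR lies further from 1 than the RR.

2.311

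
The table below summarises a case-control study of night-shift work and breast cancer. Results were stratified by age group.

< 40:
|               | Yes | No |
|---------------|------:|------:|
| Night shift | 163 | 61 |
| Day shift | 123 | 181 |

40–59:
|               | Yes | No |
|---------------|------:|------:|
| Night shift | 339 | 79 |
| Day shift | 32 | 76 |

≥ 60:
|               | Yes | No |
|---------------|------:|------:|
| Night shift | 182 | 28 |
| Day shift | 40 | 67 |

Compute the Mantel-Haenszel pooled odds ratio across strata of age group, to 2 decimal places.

OR_MH = Σ(aᵢdᵢ/nᵢ) / Σ(bᵢcᵢ/nᵢ), where nᵢ is the stratum total.
Stratum 1 (< 40): n = 528; a·d/n = 163·181/528 = 55.8769; b·c/n = 61·123/528 = 14.2102
Stratum 2 (40–59): n = 526; a·d/n = 339·76/526 = 48.9810; b·c/n = 79·32/526 = 4.8061
Stratum 3 (≥ 60): n = 317; a·d/n = 182·67/317 = 38.4669; b·c/n = 28·40/317 = 3.5331
OR_MH = (55.8769 + 48.9810 + 38.4669) / (14.2102 + 4.8061 + 3.5331) = 143.3248 / 22.5494 = 6.35602

6.36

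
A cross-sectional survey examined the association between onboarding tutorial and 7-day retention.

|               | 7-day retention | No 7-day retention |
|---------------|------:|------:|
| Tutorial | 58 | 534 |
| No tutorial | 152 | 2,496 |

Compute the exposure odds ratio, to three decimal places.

1.784

Cells: a = 58, b = 534, c = 152, d = 2496.
OR = (a·d)/(b·c) = (58 × 2496) / (534 × 152) = 144768 / 81168 = 1.78356
The odds of 7-day retention are about 1.78 times as high in the tutorial group.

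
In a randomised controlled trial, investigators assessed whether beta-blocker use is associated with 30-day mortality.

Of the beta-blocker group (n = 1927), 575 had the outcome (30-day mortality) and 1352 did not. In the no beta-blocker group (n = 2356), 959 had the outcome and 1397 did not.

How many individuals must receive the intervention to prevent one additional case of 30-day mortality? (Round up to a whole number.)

10

Risk in treated group = 575/1927 = 0.29839; risk in control = 959/2356 = 0.40705.
Absolute risk reduction = 0.40705 − 0.29839 = 0.10865
NNT = 1 / ARR = 1 / 0.10865 = 9.203 → round up → 10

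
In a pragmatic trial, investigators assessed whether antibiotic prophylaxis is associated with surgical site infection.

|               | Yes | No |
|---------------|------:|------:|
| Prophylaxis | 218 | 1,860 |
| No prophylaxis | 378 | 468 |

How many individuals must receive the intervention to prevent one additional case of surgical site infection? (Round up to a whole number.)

3

Risk in treated group = 218/2078 = 0.10491; risk in control = 378/846 = 0.44681.
Absolute risk reduction = 0.44681 − 0.10491 = 0.34190
NNT = 1 / ARR = 1 / 0.34190 = 2.925 → round up → 3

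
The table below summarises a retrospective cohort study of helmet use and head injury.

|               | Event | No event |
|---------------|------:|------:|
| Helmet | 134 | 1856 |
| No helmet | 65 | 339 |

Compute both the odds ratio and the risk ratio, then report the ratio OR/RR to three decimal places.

0.900

Cells: a = 134, b = 1856, c = 65, d = 339.
OR = (134·339)/(1856·65) = 45426/120640 = 0.37654
Risk in exposed = 134/1990 = 0.06734; risk in unexposed = 65/404 = 0.16089; RR = 0.41852
OR/RR = 0.37654 / 0.41852 = 0.89969
The outcome is not rare, so the OR lies further from 1 than the RR.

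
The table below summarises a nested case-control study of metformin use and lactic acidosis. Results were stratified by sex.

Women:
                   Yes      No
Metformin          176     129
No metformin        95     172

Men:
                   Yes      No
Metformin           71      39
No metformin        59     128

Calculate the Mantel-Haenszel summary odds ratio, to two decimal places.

OR_MH = Σ(aᵢdᵢ/nᵢ) / Σ(bᵢcᵢ/nᵢ), where nᵢ is the stratum total.
Stratum 1 (Women): n = 572; a·d/n = 176·172/572 = 52.9231; b·c/n = 129·95/572 = 21.4248
Stratum 2 (Men): n = 297; a·d/n = 71·128/297 = 30.5993; b·c/n = 39·59/297 = 7.7475
OR_MH = (52.9231 + 30.5993) / (21.4248 + 7.7475) = 83.5224 / 29.1723 = 2.86307

2.86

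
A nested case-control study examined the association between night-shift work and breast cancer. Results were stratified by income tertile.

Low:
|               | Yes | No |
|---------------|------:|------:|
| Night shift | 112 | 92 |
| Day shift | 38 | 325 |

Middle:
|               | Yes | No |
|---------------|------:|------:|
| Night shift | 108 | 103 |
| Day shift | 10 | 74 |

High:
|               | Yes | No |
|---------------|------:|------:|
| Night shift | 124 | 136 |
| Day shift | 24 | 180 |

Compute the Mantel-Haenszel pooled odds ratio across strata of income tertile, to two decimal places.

8.35

OR_MH = Σ(aᵢdᵢ/nᵢ) / Σ(bᵢcᵢ/nᵢ), where nᵢ is the stratum total.
Stratum 1 (Low): n = 567; a·d/n = 112·325/567 = 64.1975; b·c/n = 92·38/567 = 6.1658
Stratum 2 (Middle): n = 295; a·d/n = 108·74/295 = 27.0915; b·c/n = 103·10/295 = 3.4915
Stratum 3 (High): n = 464; a·d/n = 124·180/464 = 48.1034; b·c/n = 136·24/464 = 7.0345
OR_MH = (64.1975 + 27.0915 + 48.1034) / (6.1658 + 3.4915 + 7.0345) = 139.3925 / 16.6918 = 8.35096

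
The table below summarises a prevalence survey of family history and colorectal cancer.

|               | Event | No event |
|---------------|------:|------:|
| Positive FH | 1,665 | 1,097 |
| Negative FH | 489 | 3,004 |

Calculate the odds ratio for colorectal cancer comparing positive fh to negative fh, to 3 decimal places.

9.324

Cells: a = 1665, b = 1097, c = 489, d = 3004.
OR = (a·d)/(b·c) = (1665 × 3004) / (1097 × 489) = 5001660 / 536433 = 9.32392
The odds of colorectal cancer are about 9.32 times as high in the positive fh group.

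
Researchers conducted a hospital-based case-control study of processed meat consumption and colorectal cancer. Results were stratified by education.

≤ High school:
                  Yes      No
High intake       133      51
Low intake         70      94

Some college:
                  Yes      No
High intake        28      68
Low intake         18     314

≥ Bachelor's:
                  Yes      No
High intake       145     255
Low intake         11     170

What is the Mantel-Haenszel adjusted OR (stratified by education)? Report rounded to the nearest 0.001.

OR_MH = Σ(aᵢdᵢ/nᵢ) / Σ(bᵢcᵢ/nᵢ), where nᵢ is the stratum total.
Stratum 1 (≤ High school): n = 348; a·d/n = 133·94/348 = 35.9253; b·c/n = 51·70/348 = 10.2586
Stratum 2 (Some college): n = 428; a·d/n = 28·314/428 = 20.5421; b·c/n = 68·18/428 = 2.8598
Stratum 3 (≥ Bachelor's): n = 581; a·d/n = 145·170/581 = 42.4269; b·c/n = 255·11/581 = 4.8279
OR_MH = (35.9253 + 20.5421 + 42.4269) / (10.2586 + 2.8598 + 4.8279) = 98.8942 / 17.9463 = 5.51056

5.511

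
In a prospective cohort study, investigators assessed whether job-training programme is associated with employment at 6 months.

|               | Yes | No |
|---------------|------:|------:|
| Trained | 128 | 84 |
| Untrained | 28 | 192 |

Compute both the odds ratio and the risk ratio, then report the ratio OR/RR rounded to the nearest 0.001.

Cells: a = 128, b = 84, c = 28, d = 192.
OR = (128·192)/(84·28) = 24576/2352 = 10.44898
Risk in exposed = 128/212 = 0.60377; risk in unexposed = 28/220 = 0.12727; RR = 4.74394
OR/RR = 10.44898 / 4.74394 = 2.20260
The outcome is not rare, so the OR lies further from 1 than the RR.

2.203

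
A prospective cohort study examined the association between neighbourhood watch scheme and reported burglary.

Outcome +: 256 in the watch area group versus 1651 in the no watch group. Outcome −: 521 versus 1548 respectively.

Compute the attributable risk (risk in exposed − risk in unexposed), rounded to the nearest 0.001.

From the description: a = 256, b = 521, c = 1651, d = 1548.
Risk in exposed = 256/777 = 0.329472; risk in unexposed = 1651/3199 = 0.516099.
Risk difference = 0.329472 − 0.516099 = -0.186626

-0.187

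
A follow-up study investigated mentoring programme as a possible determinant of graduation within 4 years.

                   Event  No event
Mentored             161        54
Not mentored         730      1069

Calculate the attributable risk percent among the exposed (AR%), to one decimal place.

45.8

Cells: a = 161, b = 54, c = 730, d = 1069.
Risk in exposed = 161/215 = 0.74884; risk in unexposed = 730/1799 = 0.40578.
RR = 0.74884/0.40578 = 1.84542
AR% = (RR − 1)/RR × 100 = (1.84542 − 1)/1.84542 × 100 = 45.8119%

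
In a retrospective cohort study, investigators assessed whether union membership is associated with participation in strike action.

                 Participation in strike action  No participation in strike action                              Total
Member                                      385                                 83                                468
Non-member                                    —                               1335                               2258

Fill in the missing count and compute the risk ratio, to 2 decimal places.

The missing cell is in the unexposed row: 2258 − 1335 = 923.
So a = 385, b = 83, c = 923, d = 1335.
RR = [a/(a+b)] / [c/(c+d)] = (385/468) / (923/2258) = 0.82265/0.40877 = 2.01251

2.01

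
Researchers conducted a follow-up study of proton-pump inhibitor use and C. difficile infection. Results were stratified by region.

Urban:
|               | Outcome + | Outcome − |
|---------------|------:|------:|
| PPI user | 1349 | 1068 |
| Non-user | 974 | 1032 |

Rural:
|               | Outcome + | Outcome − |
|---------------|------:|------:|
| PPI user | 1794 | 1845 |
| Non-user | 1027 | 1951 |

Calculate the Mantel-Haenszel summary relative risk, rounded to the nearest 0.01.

1.29

RR_MH = Σ(aᵢ·n₀ᵢ/nᵢ) / Σ(cᵢ·n₁ᵢ/nᵢ), with n₁ᵢ = aᵢ+bᵢ (exposed), n₀ᵢ = cᵢ+dᵢ (unexposed), nᵢ = n₁ᵢ+n₀ᵢ.
Stratum 1 (Urban): n₁ = 2417, n₀ = 2006, n = 4423; a·n₀/n = 1349·2006/4423 = 611.8232; c·n₁/n = 974·2417/4423 = 532.2537
Stratum 2 (Rural): n₁ = 3639, n₀ = 2978, n = 6617; a·n₀/n = 1794·2978/6617 = 807.3949; c·n₁/n = 1027·3639/6617 = 564.7957
RR_MH = (611.8232 + 807.3949) / (532.2537 + 564.7957) = 1419.2181 / 1097.0494 = 1.29367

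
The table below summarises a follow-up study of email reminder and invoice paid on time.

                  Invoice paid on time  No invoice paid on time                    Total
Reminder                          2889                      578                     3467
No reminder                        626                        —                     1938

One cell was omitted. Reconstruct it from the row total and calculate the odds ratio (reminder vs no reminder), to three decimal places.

10.476

The missing cell is in the unexposed row: 1938 − 626 = 1312.
So a = 2889, b = 578, c = 626, d = 1312.
OR = (a·d)/(b·c) = (2889 × 1312) / (578 × 626) = 3790368 / 361828 = 10.47561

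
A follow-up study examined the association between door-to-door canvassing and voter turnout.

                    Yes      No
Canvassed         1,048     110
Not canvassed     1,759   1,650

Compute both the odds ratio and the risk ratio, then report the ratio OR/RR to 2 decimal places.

Cells: a = 1048, b = 110, c = 1759, d = 1650.
OR = (1048·1650)/(110·1759) = 1729200/193490 = 8.93690
Risk in exposed = 1048/1158 = 0.90501; risk in unexposed = 1759/3409 = 0.51599; RR = 1.75394
OR/RR = 8.93690 / 1.75394 = 5.09534
The outcome is not rare, so the OR lies further from 1 than the RR.

5.10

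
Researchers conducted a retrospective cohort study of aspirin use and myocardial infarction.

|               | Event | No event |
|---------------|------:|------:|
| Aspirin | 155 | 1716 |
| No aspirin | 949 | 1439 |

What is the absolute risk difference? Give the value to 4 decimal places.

-0.3146

Cells: a = 155, b = 1716, c = 949, d = 1439.
Risk in exposed = 155/1871 = 0.082843; risk in unexposed = 949/2388 = 0.397404.
Risk difference = 0.082843 − 0.397404 = -0.314560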